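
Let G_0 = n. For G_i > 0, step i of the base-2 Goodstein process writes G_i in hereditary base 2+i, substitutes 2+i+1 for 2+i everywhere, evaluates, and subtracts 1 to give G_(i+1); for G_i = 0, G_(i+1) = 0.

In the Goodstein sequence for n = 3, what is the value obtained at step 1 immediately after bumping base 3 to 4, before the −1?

4

G_0=3  [base 2] 2 + 1  →[2↦3]→  3 + 1 = 4  −1 ⇒ G_1=3
G_1=3  [base 3] 3  →[3↦4]→  4 = 4  −1 ⇒ G_2=3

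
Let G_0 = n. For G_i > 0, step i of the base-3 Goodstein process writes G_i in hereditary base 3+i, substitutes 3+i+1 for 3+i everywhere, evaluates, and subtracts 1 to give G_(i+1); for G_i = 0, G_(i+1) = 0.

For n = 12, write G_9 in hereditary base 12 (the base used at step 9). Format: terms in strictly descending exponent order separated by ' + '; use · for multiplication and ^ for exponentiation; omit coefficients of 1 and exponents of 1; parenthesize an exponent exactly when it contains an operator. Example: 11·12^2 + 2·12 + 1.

7·12 + 3

G_0=12  [base 3] 3^2 + 3  →[3↦4]→  4^2 + 4 = 20  −1 ⇒ G_1=19
G_1=19  [base 4] 4^2 + 3  →[4↦5]→  5^2 + 3 = 28  −1 ⇒ G_2=27
G_2=27  [base 5] 5^2 + 2  →[5↦6]→  6^2 + 2 = 38  −1 ⇒ G_3=37
G_3=37  [base 6] 6^2 + 1  →[6↦7]→  7^2 + 1 = 50  −1 ⇒ G_4=49
G_4=49  [base 7] 7^2  →[7↦8]→  8^2 = 64  −1 ⇒ G_5=63
G_5=63  [base 8] 7·8 + 7  →[8↦9]→  7·9 + 7 = 70  −1 ⇒ G_6=69
G_6=69  [base 9] 7·9 + 6  →[9↦10]→  7·10 + 6 = 76  −1 ⇒ G_7=75
G_7=75  [base 10] 7·10 + 5  →[10↦11]→  7·11 + 5 = 82  −1 ⇒ G_8=81
G_8=81  [base 11] 7·11 + 4  →[11↦12]→  7·12 + 4 = 88  −1 ⇒ G_9=87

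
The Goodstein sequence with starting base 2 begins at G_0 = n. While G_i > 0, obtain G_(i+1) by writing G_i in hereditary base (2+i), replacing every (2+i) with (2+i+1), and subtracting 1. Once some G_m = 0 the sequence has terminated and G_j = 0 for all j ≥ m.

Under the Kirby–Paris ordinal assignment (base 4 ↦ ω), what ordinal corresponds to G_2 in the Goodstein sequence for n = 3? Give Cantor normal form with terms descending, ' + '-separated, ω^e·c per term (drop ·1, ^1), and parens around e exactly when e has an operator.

G_0=3  [base 2] 2 + 1  →[2↦3]→  3 + 1 = 4  −1 ⇒ G_1=3
G_1=3  [base 3] 3  →[3↦4]→  4 = 4  −1 ⇒ G_2=3
G_2=3  [base 4] 3  →[4↦5]→  3 = 3  −1 ⇒ G_3=2

3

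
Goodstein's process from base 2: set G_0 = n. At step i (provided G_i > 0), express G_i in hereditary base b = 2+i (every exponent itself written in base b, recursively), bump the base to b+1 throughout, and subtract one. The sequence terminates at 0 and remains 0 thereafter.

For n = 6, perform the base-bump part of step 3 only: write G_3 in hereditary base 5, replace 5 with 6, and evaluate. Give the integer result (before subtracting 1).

46656

G_0 = 6. HB_2(6) = 2^2 + 2. Bump = 30. G_1 = 29.
G_1 = 29. HB_3(29) = 3^3 + 2. Bump = 258. G_2 = 257.
G_2 = 257. HB_4(257) = 4^4 + 1. Bump = 3126. G_3 = 3125.
G_3 = 3125. HB_5(3125) = 5^5. Bump = 46656. G_4 = 46655.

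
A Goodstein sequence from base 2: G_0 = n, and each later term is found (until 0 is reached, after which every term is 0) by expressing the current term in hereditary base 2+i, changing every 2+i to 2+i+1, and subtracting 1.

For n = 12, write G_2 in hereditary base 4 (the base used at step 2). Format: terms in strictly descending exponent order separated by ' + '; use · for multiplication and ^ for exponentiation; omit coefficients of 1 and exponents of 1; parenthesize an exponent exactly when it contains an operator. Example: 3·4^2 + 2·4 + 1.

base 2: 12 = 2^(2 + 1) + 2^2; at 3: 3^(3 + 1) + 3^3 = 108; next = 107
base 3: 107 = 3^(3 + 1) + 2·3^2 + 2·3 + 2; at 4: 4^(4 + 1) + 2·4^2 + 2·4 + 2 = 1066; next = 1065
base 4: 1065 = 4^(4 + 1) + 2·4^2 + 2·4 + 1; at 5: 5^(5 + 1) + 2·5^2 + 2·5 + 1 = 15686; next = 15685

4^(4 + 1) + 2·4^2 + 2·4 + 1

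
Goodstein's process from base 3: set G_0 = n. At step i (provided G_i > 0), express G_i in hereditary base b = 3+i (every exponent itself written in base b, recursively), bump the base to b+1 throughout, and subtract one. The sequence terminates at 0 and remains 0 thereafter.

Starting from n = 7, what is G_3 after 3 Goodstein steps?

base 3: 7 = 2·3 + 1; at 4: 2·4 + 1 = 9; next = 8
base 4: 8 = 2·4; at 5: 2·5 = 10; next = 9
base 5: 9 = 5 + 4; at 6: 6 + 4 = 10; next = 9

9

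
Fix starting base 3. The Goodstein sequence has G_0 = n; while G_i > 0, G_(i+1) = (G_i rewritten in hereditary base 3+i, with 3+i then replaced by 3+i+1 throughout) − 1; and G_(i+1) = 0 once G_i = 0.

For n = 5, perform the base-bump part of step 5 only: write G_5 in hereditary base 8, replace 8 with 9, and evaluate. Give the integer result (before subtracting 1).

3

5 —HB3→ 3 + 2 —bump→ 4 + 2 = 6 —(−1)→ 5
5 —HB4→ 4 + 1 —bump→ 5 + 1 = 6 —(−1)→ 5
5 —HB5→ 5 —bump→ 6 = 6 —(−1)→ 5
5 —HB6→ 5 —bump→ 5 = 5 —(−1)→ 4
4 —HB7→ 4 —bump→ 4 = 4 —(−1)→ 3
3 —HB8→ 3 —bump→ 3 = 3 —(−1)→ 2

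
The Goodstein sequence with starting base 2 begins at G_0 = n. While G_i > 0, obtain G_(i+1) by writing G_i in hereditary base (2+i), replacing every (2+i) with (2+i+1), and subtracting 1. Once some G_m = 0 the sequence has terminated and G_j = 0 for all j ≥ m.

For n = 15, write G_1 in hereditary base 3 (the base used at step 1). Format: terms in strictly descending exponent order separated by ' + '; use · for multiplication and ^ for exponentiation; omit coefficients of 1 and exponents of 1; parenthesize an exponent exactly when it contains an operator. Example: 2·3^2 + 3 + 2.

3^(3 + 1) + 3^3 + 3

[0] 15 ≡ 2^(2 + 1) + 2^2 + 2 + 1 (base 2). Lift 3: 112. −1: 111.
[1] 111 ≡ 3^(3 + 1) + 3^3 + 3 (base 3). Lift 4: 1284. −1: 1283.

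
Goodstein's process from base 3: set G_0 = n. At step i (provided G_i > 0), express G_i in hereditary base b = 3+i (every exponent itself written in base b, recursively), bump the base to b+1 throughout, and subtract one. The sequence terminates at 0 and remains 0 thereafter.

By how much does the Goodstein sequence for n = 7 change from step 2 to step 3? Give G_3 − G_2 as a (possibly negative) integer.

base 3: 7 = 2·3 + 1; at 4: 2·4 + 1 = 9; next = 8
base 4: 8 = 2·4; at 5: 2·5 = 10; next = 9
base 5: 9 = 5 + 4; at 6: 6 + 4 = 10; next = 9

0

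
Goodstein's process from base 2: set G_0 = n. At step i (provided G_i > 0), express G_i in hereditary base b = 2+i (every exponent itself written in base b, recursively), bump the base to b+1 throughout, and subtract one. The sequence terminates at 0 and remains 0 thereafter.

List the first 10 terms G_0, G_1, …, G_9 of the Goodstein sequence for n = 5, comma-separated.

5, 27, 255, 467, 775, 1197, 1751, 2454, 3325, 4382

G_0 = 5. HB_2(5) = 2^2 + 1. Bump = 28. G_1 = 27.
G_1 = 27. HB_3(27) = 3^3. Bump = 256. G_2 = 255.
G_2 = 255. HB_4(255) = 3·4^3 + 3·4^2 + 3·4 + 3. Bump = 468. G_3 = 467.
G_3 = 467. HB_5(467) = 3·5^3 + 3·5^2 + 3·5 + 2. Bump = 776. G_4 = 775.
G_4 = 775. HB_6(775) = 3·6^3 + 3·6^2 + 3·6 + 1. Bump = 1198. G_5 = 1197.
G_5 = 1197. HB_7(1197) = 3·7^3 + 3·7^2 + 3·7. Bump = 1752. G_6 = 1751.
G_6 = 1751. HB_8(1751) = 3·8^3 + 3·8^2 + 2·8 + 7. Bump = 2455. G_7 = 2454.
G_7 = 2454. HB_9(2454) = 3·9^3 + 3·9^2 + 2·9 + 6. Bump = 3326. G_8 = 3325.
G_8 = 3325. HB_10(3325) = 3·10^3 + 3·10^2 + 2·10 + 5. Bump = 4383. G_9 = 4382.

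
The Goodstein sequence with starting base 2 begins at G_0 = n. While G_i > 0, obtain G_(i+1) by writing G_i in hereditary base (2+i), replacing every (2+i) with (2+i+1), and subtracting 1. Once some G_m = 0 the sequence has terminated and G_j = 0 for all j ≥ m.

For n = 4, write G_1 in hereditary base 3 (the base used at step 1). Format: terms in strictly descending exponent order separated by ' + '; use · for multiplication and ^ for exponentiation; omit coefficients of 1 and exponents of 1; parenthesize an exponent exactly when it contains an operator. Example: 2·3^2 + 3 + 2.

step 0: 4 = 2^2; sub 3 for 2: 3^3; = 27; G_1 = 27−1 = 26
step 1: 26 = 2·3^2 + 2·3 + 2; sub 4 for 3: 2·4^2 + 2·4 + 2; = 42; G_2 = 42−1 = 41

2·3^2 + 2·3 + 2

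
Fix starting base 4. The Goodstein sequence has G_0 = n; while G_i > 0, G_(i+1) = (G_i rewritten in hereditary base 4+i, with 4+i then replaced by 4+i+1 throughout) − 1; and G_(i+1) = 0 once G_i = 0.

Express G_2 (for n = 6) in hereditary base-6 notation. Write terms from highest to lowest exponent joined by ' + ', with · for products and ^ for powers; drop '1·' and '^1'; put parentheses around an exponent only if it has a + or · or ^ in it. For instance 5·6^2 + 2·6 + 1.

6

base 4: 6 = 4 + 2; at 5: 5 + 2 = 7; next = 6
base 5: 6 = 5 + 1; at 6: 6 + 1 = 7; next = 6
base 6: 6 = 6; at 7: 7 = 7; next = 6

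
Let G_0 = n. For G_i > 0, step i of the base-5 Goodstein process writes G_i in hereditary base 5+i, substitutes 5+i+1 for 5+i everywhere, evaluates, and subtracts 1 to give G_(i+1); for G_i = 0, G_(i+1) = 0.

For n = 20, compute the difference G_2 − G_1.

step 0: 20 = 4·5; sub 6 for 5: 4·6; = 24; G_1 = 24−1 = 23
step 1: 23 = 3·6 + 5; sub 7 for 6: 3·7 + 5; = 26; G_2 = 26−1 = 25

2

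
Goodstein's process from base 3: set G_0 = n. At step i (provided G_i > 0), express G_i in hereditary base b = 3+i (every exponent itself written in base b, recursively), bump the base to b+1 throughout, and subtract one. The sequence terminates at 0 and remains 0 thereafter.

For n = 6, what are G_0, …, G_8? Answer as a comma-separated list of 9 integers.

G_0=6  [base 3] 2·3  →[3↦4]→  2·4 = 8  −1 ⇒ G_1=7
G_1=7  [base 4] 4 + 3  →[4↦5]→  5 + 3 = 8  −1 ⇒ G_2=7
G_2=7  [base 5] 5 + 2  →[5↦6]→  6 + 2 = 8  −1 ⇒ G_3=7
G_3=7  [base 6] 6 + 1  →[6↦7]→  7 + 1 = 8  −1 ⇒ G_4=7
G_4=7  [base 7] 7  →[7↦8]→  8 = 8  −1 ⇒ G_5=7
G_5=7  [base 8] 7  →[8↦9]→  7 = 7  −1 ⇒ G_6=6
G_6=6  [base 9] 6  →[9↦10]→  6 = 6  −1 ⇒ G_7=5
G_7=5  [base 10] 5  →[10↦11]→  5 = 5  −1 ⇒ G_8=4

6, 7, 7, 7, 7, 7, 6, 5, 4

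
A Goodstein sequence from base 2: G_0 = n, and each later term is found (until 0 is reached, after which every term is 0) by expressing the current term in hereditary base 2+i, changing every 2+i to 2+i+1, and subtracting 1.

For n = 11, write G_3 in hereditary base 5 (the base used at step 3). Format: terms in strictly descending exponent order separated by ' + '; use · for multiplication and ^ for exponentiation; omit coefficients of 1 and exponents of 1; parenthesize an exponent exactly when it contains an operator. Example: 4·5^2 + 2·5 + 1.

base 2: 11 = 2^(2 + 1) + 2 + 1; at 3: 3^(3 + 1) + 3 + 1 = 85; next = 84
base 3: 84 = 3^(3 + 1) + 3; at 4: 4^(4 + 1) + 4 = 1028; next = 1027
base 4: 1027 = 4^(4 + 1) + 3; at 5: 5^(5 + 1) + 3 = 15628; next = 15627
base 5: 15627 = 5^(5 + 1) + 2; at 6: 6^(6 + 1) + 2 = 279938; next = 279937

5^(5 + 1) + 2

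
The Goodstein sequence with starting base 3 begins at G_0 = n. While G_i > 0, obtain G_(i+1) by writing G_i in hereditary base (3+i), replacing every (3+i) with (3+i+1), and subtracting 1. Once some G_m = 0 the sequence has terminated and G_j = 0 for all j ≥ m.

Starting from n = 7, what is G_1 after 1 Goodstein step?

8

G_0 = 7. HB_3(7) = 2·3 + 1. Bump = 9. G_1 = 8.
G_1 = 8. HB_4(8) = 2·4. Bump = 10. G_2 = 9.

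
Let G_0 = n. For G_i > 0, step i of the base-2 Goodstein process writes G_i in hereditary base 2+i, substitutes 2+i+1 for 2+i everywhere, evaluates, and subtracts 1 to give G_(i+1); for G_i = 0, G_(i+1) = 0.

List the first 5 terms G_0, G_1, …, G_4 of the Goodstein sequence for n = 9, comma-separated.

9, 81, 1023, 9842, 140743

G_0 = 9. HB_2(9) = 2^(2 + 1) + 1. Bump = 82. G_1 = 81.
G_1 = 81. HB_3(81) = 3^(3 + 1). Bump = 1024. G_2 = 1023.
G_2 = 1023. HB_4(1023) = 3·4^4 + 3·4^3 + 3·4^2 + 3·4 + 3. Bump = 9843. G_3 = 9842.
G_3 = 9842. HB_5(9842) = 3·5^5 + 3·5^3 + 3·5^2 + 3·5 + 2. Bump = 140744. G_4 = 140743.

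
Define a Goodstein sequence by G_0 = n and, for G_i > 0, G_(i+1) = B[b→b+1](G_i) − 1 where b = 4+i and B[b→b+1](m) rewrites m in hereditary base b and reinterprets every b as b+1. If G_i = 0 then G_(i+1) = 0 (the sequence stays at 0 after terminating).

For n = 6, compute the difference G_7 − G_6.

-1

base 4: 6 = 4 + 2; at 5: 5 + 2 = 7; next = 6
base 5: 6 = 5 + 1; at 6: 6 + 1 = 7; next = 6
base 6: 6 = 6; at 7: 7 = 7; next = 6
base 7: 6 = 6; at 8: 6 = 6; next = 5
base 8: 5 = 5; at 9: 5 = 5; next = 4
base 9: 4 = 4; at 10: 4 = 4; next = 3
base 10: 3 = 3; at 11: 3 = 3; next = 2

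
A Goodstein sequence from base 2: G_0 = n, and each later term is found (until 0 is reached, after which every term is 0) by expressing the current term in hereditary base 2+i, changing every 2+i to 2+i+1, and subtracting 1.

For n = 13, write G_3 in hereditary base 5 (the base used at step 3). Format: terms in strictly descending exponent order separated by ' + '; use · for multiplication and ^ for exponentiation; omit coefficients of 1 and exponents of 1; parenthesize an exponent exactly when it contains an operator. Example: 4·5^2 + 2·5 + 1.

5^(5 + 1) + 3·5^3 + 3·5^2 + 3·5 + 2

13 —HB2→ 2^(2 + 1) + 2^2 + 1 —bump→ 3^(3 + 1) + 3^3 + 1 = 109 —(−1)→ 108
108 —HB3→ 3^(3 + 1) + 3^3 —bump→ 4^(4 + 1) + 4^4 = 1280 —(−1)→ 1279
1279 —HB4→ 4^(4 + 1) + 3·4^3 + 3·4^2 + 3·4 + 3 —bump→ 5^(5 + 1) + 3·5^3 + 3·5^2 + 3·5 + 3 = 16093 —(−1)→ 16092
16092 —HB5→ 5^(5 + 1) + 3·5^3 + 3·5^2 + 3·5 + 2 —bump→ 6^(6 + 1) + 3·6^3 + 3·6^2 + 3·6 + 2 = 280712 —(−1)→ 280711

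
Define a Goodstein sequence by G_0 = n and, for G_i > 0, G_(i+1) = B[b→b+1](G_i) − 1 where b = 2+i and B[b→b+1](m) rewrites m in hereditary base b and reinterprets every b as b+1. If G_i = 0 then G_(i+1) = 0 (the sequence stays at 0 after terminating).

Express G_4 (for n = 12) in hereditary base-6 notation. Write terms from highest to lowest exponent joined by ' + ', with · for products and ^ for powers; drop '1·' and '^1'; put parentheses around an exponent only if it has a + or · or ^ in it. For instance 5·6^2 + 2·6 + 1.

12 —HB2→ 2^(2 + 1) + 2^2 —bump→ 3^(3 + 1) + 3^3 = 108 —(−1)→ 107
107 —HB3→ 3^(3 + 1) + 2·3^2 + 2·3 + 2 —bump→ 4^(4 + 1) + 2·4^2 + 2·4 + 2 = 1066 —(−1)→ 1065
1065 —HB4→ 4^(4 + 1) + 2·4^2 + 2·4 + 1 —bump→ 5^(5 + 1) + 2·5^2 + 2·5 + 1 = 15686 —(−1)→ 15685
15685 —HB5→ 5^(5 + 1) + 2·5^2 + 2·5 —bump→ 6^(6 + 1) + 2·6^2 + 2·6 = 280020 —(−1)→ 280019
280019 —HB6→ 6^(6 + 1) + 2·6^2 + 6 + 5 —bump→ 7^(7 + 1) + 2·7^2 + 7 + 5 = 5764911 —(−1)→ 5764910

6^(6 + 1) + 2·6^2 + 6 + 5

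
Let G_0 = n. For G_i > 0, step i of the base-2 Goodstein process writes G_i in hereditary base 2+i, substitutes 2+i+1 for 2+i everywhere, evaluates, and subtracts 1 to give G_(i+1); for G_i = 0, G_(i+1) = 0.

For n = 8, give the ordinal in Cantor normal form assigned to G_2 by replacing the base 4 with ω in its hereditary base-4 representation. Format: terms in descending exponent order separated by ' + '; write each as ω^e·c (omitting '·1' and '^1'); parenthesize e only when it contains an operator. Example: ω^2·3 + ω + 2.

ω^ω·2 + ω^2·2 + ω·2 + 1

G_0=8  [base 2] 2^(2 + 1)  →[2↦3]→  3^(3 + 1) = 81  −1 ⇒ G_1=80
G_1=80  [base 3] 2·3^3 + 2·3^2 + 2·3 + 2  →[3↦4]→  2·4^4 + 2·4^2 + 2·4 + 2 = 554  −1 ⇒ G_2=553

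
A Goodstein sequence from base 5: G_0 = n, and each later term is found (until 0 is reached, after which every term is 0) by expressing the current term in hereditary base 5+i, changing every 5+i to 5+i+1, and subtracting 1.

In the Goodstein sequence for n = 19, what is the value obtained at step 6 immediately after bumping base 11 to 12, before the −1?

32

step 0: 19 = 3·5 + 4; sub 6 for 5: 3·6 + 4; = 22; G_1 = 22−1 = 21
step 1: 21 = 3·6 + 3; sub 7 for 6: 3·7 + 3; = 24; G_2 = 24−1 = 23
step 2: 23 = 3·7 + 2; sub 8 for 7: 3·8 + 2; = 26; G_3 = 26−1 = 25
step 3: 25 = 3·8 + 1; sub 9 for 8: 3·9 + 1; = 28; G_4 = 28−1 = 27
step 4: 27 = 3·9; sub 10 for 9: 3·10; = 30; G_5 = 30−1 = 29
step 5: 29 = 2·10 + 9; sub 11 for 10: 2·11 + 9; = 31; G_6 = 31−1 = 30
step 6: 30 = 2·11 + 8; sub 12 for 11: 2·12 + 8; = 32; G_7 = 32−1 = 31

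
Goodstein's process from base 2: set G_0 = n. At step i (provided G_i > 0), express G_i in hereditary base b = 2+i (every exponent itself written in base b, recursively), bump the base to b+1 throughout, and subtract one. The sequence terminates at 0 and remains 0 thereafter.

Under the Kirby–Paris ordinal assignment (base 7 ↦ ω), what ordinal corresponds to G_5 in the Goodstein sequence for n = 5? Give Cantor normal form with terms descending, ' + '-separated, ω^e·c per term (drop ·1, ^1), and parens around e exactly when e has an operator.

base 2: 5 = 2^2 + 1; at 3: 3^3 + 1 = 28; next = 27
base 3: 27 = 3^3; at 4: 4^4 = 256; next = 255
base 4: 255 = 3·4^3 + 3·4^2 + 3·4 + 3; at 5: 3·5^3 + 3·5^2 + 3·5 + 3 = 468; next = 467
base 5: 467 = 3·5^3 + 3·5^2 + 3·5 + 2; at 6: 3·6^3 + 3·6^2 + 3·6 + 2 = 776; next = 775
base 6: 775 = 3·6^3 + 3·6^2 + 3·6 + 1; at 7: 3·7^3 + 3·7^2 + 3·7 + 1 = 1198; next = 1197
base 7: 1197 = 3·7^3 + 3·7^2 + 3·7; at 8: 3·8^3 + 3·8^2 + 3·8 = 1752; next = 1751

ω^3·3 + ω^2·3 + ω·3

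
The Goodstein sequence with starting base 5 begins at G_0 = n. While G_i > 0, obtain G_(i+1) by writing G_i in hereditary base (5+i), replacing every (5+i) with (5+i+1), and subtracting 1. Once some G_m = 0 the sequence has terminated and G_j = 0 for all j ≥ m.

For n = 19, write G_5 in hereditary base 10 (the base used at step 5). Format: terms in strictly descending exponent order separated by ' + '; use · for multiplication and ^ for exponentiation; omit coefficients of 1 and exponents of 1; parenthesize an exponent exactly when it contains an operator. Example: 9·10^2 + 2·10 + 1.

2·10 + 9

[0] 19 ≡ 3·5 + 4 (base 5). Lift 6: 22. −1: 21.
[1] 21 ≡ 3·6 + 3 (base 6). Lift 7: 24. −1: 23.
[2] 23 ≡ 3·7 + 2 (base 7). Lift 8: 26. −1: 25.
[3] 25 ≡ 3·8 + 1 (base 8). Lift 9: 28. −1: 27.
[4] 27 ≡ 3·9 (base 9). Lift 10: 30. −1: 29.
[5] 29 ≡ 2·10 + 9 (base 10). Lift 11: 31. −1: 30.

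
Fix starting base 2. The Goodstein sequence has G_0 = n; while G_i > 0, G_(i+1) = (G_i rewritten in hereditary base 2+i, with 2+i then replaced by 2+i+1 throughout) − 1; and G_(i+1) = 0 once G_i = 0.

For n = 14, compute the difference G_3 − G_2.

G_0=14  [base 2] 2^(2 + 1) + 2^2 + 2  →[2↦3]→  3^(3 + 1) + 3^3 + 3 = 111  −1 ⇒ G_1=110
G_1=110  [base 3] 3^(3 + 1) + 3^3 + 2  →[3↦4]→  4^(4 + 1) + 4^4 + 2 = 1282  −1 ⇒ G_2=1281
G_2=1281  [base 4] 4^(4 + 1) + 4^4 + 1  →[4↦5]→  5^(5 + 1) + 5^5 + 1 = 18751  −1 ⇒ G_3=18750

17469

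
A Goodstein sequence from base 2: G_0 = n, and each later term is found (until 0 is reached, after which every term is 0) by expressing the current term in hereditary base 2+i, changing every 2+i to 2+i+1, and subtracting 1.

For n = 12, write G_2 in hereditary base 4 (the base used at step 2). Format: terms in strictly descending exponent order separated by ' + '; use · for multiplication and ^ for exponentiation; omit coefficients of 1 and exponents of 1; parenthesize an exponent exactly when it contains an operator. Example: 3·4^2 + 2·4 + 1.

(0) 12|_2 = 2^(2 + 1) + 2^2 ↦ 3^(3 + 1) + 3^3|_3 = 108 ⇒ 107
(1) 107|_3 = 3^(3 + 1) + 2·3^2 + 2·3 + 2 ↦ 4^(4 + 1) + 2·4^2 + 2·4 + 2|_4 = 1066 ⇒ 1065
(2) 1065|_4 = 4^(4 + 1) + 2·4^2 + 2·4 + 1 ↦ 5^(5 + 1) + 2·5^2 + 2·5 + 1|_5 = 15686 ⇒ 15685

4^(4 + 1) + 2·4^2 + 2·4 + 1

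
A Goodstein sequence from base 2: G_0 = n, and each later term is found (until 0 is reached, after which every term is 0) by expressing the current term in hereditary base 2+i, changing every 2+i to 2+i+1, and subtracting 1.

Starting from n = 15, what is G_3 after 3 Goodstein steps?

(0) 15|_2 = 2^(2 + 1) + 2^2 + 2 + 1 ↦ 3^(3 + 1) + 3^3 + 3 + 1|_3 = 112 ⇒ 111
(1) 111|_3 = 3^(3 + 1) + 3^3 + 3 ↦ 4^(4 + 1) + 4^4 + 4|_4 = 1284 ⇒ 1283
(2) 1283|_4 = 4^(4 + 1) + 4^4 + 3 ↦ 5^(5 + 1) + 5^5 + 3|_5 = 18753 ⇒ 18752
(3) 18752|_5 = 5^(5 + 1) + 5^5 + 2 ↦ 6^(6 + 1) + 6^6 + 2|_6 = 326594 ⇒ 326593

18752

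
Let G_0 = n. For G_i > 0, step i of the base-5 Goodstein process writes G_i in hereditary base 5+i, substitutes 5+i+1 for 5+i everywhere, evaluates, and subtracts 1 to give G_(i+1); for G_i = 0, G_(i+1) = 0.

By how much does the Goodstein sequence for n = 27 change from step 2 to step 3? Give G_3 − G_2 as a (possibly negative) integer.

14

step 0: 27 = 5^2 + 2; sub 6 for 5: 6^2 + 2; = 38; G_1 = 38−1 = 37
step 1: 37 = 6^2 + 1; sub 7 for 6: 7^2 + 1; = 50; G_2 = 50−1 = 49
step 2: 49 = 7^2; sub 8 for 7: 8^2; = 64; G_3 = 64−1 = 63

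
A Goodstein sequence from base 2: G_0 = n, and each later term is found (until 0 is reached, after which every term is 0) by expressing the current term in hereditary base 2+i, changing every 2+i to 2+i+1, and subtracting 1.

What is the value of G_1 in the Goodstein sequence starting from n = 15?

111

i=0: 15 = 2^(2 + 1) + 2^2 + 2 + 1 (b=2); 2→3: 3^(3 + 1) + 3^3 + 3 + 1 = 112; 112−1 = 111
i=1: 111 = 3^(3 + 1) + 3^3 + 3 (b=3); 3→4: 4^(4 + 1) + 4^4 + 4 = 1284; 1284−1 = 1283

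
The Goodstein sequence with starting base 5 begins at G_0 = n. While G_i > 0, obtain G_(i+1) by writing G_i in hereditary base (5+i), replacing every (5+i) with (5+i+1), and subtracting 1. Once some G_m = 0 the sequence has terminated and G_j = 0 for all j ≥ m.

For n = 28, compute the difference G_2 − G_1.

(0) 28|_5 = 5^2 + 3 ↦ 6^2 + 3|_6 = 39 ⇒ 38
(1) 38|_6 = 6^2 + 2 ↦ 7^2 + 2|_7 = 51 ⇒ 50

12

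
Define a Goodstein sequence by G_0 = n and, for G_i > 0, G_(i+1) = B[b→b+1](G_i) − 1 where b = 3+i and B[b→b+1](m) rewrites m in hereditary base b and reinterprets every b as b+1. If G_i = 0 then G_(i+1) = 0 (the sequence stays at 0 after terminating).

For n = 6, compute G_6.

base 3: 6 = 2·3; at 4: 2·4 = 8; next = 7
base 4: 7 = 4 + 3; at 5: 5 + 3 = 8; next = 7
base 5: 7 = 5 + 2; at 6: 6 + 2 = 8; next = 7
base 6: 7 = 6 + 1; at 7: 7 + 1 = 8; next = 7
base 7: 7 = 7; at 8: 8 = 8; next = 7
base 8: 7 = 7; at 9: 7 = 7; next = 6
base 9: 6 = 6; at 10: 6 = 6; next = 5

6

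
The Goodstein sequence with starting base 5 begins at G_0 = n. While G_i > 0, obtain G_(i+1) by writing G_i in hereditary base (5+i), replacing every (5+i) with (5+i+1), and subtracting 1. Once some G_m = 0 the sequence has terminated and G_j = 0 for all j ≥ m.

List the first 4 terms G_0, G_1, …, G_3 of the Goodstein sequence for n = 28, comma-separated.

28, 38, 50, 64

28 —HB5→ 5^2 + 3 —bump→ 6^2 + 3 = 39 —(−1)→ 38
38 —HB6→ 6^2 + 2 —bump→ 7^2 + 2 = 51 —(−1)→ 50
50 —HB7→ 7^2 + 1 —bump→ 8^2 + 1 = 65 —(−1)→ 64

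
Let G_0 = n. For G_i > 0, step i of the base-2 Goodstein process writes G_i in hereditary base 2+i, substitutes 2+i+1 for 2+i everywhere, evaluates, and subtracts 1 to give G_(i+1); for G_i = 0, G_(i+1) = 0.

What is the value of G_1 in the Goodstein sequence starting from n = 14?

G_0 = 14. HB_2(14) = 2^(2 + 1) + 2^2 + 2. Bump = 111. G_1 = 110.
G_1 = 110. HB_3(110) = 3^(3 + 1) + 3^3 + 2. Bump = 1282. G_2 = 1281.

110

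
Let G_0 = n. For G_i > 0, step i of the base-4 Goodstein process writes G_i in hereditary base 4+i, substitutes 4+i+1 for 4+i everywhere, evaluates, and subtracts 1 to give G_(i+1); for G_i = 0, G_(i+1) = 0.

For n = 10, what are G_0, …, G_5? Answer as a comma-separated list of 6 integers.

10, 11, 12, 13, 13, 13

(0) 10|_4 = 2·4 + 2 ↦ 2·5 + 2|_5 = 12 ⇒ 11
(1) 11|_5 = 2·5 + 1 ↦ 2·6 + 1|_6 = 13 ⇒ 12
(2) 12|_6 = 2·6 ↦ 2·7|_7 = 14 ⇒ 13
(3) 13|_7 = 7 + 6 ↦ 8 + 6|_8 = 14 ⇒ 13
(4) 13|_8 = 8 + 5 ↦ 9 + 5|_9 = 14 ⇒ 13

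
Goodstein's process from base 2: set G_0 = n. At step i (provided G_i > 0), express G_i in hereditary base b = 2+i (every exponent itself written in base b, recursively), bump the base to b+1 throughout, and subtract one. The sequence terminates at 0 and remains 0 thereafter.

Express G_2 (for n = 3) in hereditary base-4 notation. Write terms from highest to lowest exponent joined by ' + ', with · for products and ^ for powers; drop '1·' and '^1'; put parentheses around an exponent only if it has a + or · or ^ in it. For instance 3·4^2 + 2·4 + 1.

3 —HB2→ 2 + 1 —bump→ 3 + 1 = 4 —(−1)→ 3
3 —HB3→ 3 —bump→ 4 = 4 —(−1)→ 3
3 —HB4→ 3 —bump→ 3 = 3 —(−1)→ 2

3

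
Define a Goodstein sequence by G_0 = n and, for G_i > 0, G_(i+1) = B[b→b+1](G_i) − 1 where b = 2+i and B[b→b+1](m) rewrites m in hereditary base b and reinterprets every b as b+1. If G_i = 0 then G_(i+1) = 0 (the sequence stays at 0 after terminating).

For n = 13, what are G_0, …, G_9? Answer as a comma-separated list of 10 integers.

13, 108, 1279, 16092, 280711, 5765998, 134219479, 3486786855, 100000003325, 3138428381103

G_0=13  [base 2] 2^(2 + 1) + 2^2 + 1  →[2↦3]→  3^(3 + 1) + 3^3 + 1 = 109  −1 ⇒ G_1=108
G_1=108  [base 3] 3^(3 + 1) + 3^3  →[3↦4]→  4^(4 + 1) + 4^4 = 1280  −1 ⇒ G_2=1279
G_2=1279  [base 4] 4^(4 + 1) + 3·4^3 + 3·4^2 + 3·4 + 3  →[4↦5]→  5^(5 + 1) + 3·5^3 + 3·5^2 + 3·5 + 3 = 16093  −1 ⇒ G_3=16092
G_3=16092  [base 5] 5^(5 + 1) + 3·5^3 + 3·5^2 + 3·5 + 2  →[5↦6]→  6^(6 + 1) + 3·6^3 + 3·6^2 + 3·6 + 2 = 280712  −1 ⇒ G_4=280711
G_4=280711  [base 6] 6^(6 + 1) + 3·6^3 + 3·6^2 + 3·6 + 1  →[6↦7]→  7^(7 + 1) + 3·7^3 + 3·7^2 + 3·7 + 1 = 5765999  −1 ⇒ G_5=5765998
G_5=5765998  [base 7] 7^(7 + 1) + 3·7^3 + 3·7^2 + 3·7  →[7↦8]→  8^(8 + 1) + 3·8^3 + 3·8^2 + 3·8 = 134219480  −1 ⇒ G_6=134219479
G_6=134219479  [base 8] 8^(8 + 1) + 3·8^3 + 3·8^2 + 2·8 + 7  →[8↦9]→  9^(9 + 1) + 3·9^3 + 3·9^2 + 2·9 + 7 = 3486786856  −1 ⇒ G_7=3486786855
G_7=3486786855  [base 9] 9^(9 + 1) + 3·9^3 + 3·9^2 + 2·9 + 6  →[9↦10]→  10^(10 + 1) + 3·10^3 + 3·10^2 + 2·10 + 6 = 100000003326  −1 ⇒ G_8=100000003325
G_8=100000003325  [base 10] 10^(10 + 1) + 3·10^3 + 3·10^2 + 2·10 + 5  →[10↦11]→  11^(11 + 1) + 3·11^3 + 3·11^2 + 2·11 + 5 = 3138428381104  −1 ⇒ G_9=3138428381103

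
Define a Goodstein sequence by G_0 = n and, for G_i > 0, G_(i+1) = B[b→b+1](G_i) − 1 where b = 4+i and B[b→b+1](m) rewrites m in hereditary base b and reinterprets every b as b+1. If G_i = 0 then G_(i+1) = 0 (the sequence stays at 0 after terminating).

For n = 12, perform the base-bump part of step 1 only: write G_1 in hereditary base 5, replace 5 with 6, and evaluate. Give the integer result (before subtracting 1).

16

G_0 = 12. HB_4(12) = 3·4. Bump = 15. G_1 = 14.
G_1 = 14. HB_5(14) = 2·5 + 4. Bump = 16. G_2 = 15.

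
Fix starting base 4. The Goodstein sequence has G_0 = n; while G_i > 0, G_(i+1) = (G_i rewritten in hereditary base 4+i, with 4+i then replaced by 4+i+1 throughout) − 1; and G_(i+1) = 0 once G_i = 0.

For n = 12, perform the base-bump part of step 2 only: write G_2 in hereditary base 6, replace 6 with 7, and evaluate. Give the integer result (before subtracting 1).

17

base 4: 12 = 3·4; at 5: 3·5 = 15; next = 14
base 5: 14 = 2·5 + 4; at 6: 2·6 + 4 = 16; next = 15
base 6: 15 = 2·6 + 3; at 7: 2·7 + 3 = 17; next = 16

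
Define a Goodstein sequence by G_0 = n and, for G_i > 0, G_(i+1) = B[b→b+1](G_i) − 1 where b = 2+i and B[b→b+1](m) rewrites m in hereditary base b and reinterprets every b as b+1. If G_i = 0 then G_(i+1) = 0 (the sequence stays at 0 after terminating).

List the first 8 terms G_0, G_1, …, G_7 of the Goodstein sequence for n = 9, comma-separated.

9, 81, 1023, 9842, 140743, 2471826, 50333399, 1162263921

G_0=9  [base 2] 2^(2 + 1) + 1  →[2↦3]→  3^(3 + 1) + 1 = 82  −1 ⇒ G_1=81
G_1=81  [base 3] 3^(3 + 1)  →[3↦4]→  4^(4 + 1) = 1024  −1 ⇒ G_2=1023
G_2=1023  [base 4] 3·4^4 + 3·4^3 + 3·4^2 + 3·4 + 3  →[4↦5]→  3·5^5 + 3·5^3 + 3·5^2 + 3·5 + 3 = 9843  −1 ⇒ G_3=9842
G_3=9842  [base 5] 3·5^5 + 3·5^3 + 3·5^2 + 3·5 + 2  →[5↦6]→  3·6^6 + 3·6^3 + 3·6^2 + 3·6 + 2 = 140744  −1 ⇒ G_4=140743
G_4=140743  [base 6] 3·6^6 + 3·6^3 + 3·6^2 + 3·6 + 1  →[6↦7]→  3·7^7 + 3·7^3 + 3·7^2 + 3·7 + 1 = 2471827  −1 ⇒ G_5=2471826
G_5=2471826  [base 7] 3·7^7 + 3·7^3 + 3·7^2 + 3·7  →[7↦8]→  3·8^8 + 3·8^3 + 3·8^2 + 3·8 = 50333400  −1 ⇒ G_6=50333399
G_6=50333399  [base 8] 3·8^8 + 3·8^3 + 3·8^2 + 2·8 + 7  →[8↦9]→  3·9^9 + 3·9^3 + 3·9^2 + 2·9 + 7 = 1162263922  −1 ⇒ G_7=1162263921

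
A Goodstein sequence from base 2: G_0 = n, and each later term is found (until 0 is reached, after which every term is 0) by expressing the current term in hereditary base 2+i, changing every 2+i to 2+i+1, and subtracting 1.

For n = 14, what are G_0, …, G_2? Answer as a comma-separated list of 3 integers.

14, 110, 1281

G_0=14  [base 2] 2^(2 + 1) + 2^2 + 2  →[2↦3]→  3^(3 + 1) + 3^3 + 3 = 111  −1 ⇒ G_1=110
G_1=110  [base 3] 3^(3 + 1) + 3^3 + 2  →[3↦4]→  4^(4 + 1) + 4^4 + 2 = 1282  −1 ⇒ G_2=1281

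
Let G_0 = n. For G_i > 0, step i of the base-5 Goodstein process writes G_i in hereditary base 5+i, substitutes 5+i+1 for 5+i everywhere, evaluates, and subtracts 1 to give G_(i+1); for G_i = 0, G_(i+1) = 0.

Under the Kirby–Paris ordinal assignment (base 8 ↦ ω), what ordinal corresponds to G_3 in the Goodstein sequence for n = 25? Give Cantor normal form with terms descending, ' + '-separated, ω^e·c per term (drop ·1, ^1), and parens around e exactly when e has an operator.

ω·5 + 3

G_0 = 25. HB_5(25) = 5^2. Bump = 36. G_1 = 35.
G_1 = 35. HB_6(35) = 5·6 + 5. Bump = 40. G_2 = 39.
G_2 = 39. HB_7(39) = 5·7 + 4. Bump = 44. G_3 = 43.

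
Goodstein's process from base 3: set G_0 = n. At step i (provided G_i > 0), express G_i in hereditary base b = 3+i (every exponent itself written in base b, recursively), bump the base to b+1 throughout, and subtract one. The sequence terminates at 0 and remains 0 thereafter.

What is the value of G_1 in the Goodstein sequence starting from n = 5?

step 0: 5 = 3 + 2; sub 4 for 3: 4 + 2; = 6; G_1 = 6−1 = 5
step 1: 5 = 4 + 1; sub 5 for 4: 5 + 1; = 6; G_2 = 6−1 = 5

5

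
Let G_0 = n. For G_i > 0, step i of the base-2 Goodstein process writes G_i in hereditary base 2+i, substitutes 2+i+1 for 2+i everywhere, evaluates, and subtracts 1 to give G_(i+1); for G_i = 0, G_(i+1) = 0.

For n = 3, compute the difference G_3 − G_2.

-1

(0) 3|_2 = 2 + 1 ↦ 3 + 1|_3 = 4 ⇒ 3
(1) 3|_3 = 3 ↦ 4|_4 = 4 ⇒ 3
(2) 3|_4 = 3 ↦ 3|_5 = 3 ⇒ 2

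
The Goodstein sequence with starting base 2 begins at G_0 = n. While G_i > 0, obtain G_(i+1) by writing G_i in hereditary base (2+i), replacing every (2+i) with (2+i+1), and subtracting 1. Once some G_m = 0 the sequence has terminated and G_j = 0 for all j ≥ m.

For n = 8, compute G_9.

570623341475

[0] 8 ≡ 2^(2 + 1) (base 2). Lift 3: 81. −1: 80.
[1] 80 ≡ 2·3^3 + 2·3^2 + 2·3 + 2 (base 3). Lift 4: 554. −1: 553.
[2] 553 ≡ 2·4^4 + 2·4^2 + 2·4 + 1 (base 4). Lift 5: 6311. −1: 6310.
[3] 6310 ≡ 2·5^5 + 2·5^2 + 2·5 (base 5). Lift 6: 93396. −1: 93395.
[4] 93395 ≡ 2·6^6 + 2·6^2 + 6 + 5 (base 6). Lift 7: 1647196. −1: 1647195.
[5] 1647195 ≡ 2·7^7 + 2·7^2 + 7 + 4 (base 7). Lift 8: 33554572. −1: 33554571.
[6] 33554571 ≡ 2·8^8 + 2·8^2 + 8 + 3 (base 8). Lift 9: 774841152. −1: 774841151.
[7] 774841151 ≡ 2·9^9 + 2·9^2 + 9 + 2 (base 9). Lift 10: 20000000212. −1: 20000000211.
[8] 20000000211 ≡ 2·10^10 + 2·10^2 + 10 + 1 (base 10). Lift 11: 570623341476. −1: 570623341475.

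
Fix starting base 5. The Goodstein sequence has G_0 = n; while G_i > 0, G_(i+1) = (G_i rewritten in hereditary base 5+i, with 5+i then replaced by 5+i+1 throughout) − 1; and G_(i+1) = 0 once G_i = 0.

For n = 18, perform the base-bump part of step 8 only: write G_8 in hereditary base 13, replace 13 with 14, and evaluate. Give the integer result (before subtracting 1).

i=0: 18 = 3·5 + 3 (b=5); 5→6: 3·6 + 3 = 21; 21−1 = 20
i=1: 20 = 3·6 + 2 (b=6); 6→7: 3·7 + 2 = 23; 23−1 = 22
i=2: 22 = 3·7 + 1 (b=7); 7→8: 3·8 + 1 = 25; 25−1 = 24
i=3: 24 = 3·8 (b=8); 8→9: 3·9 = 27; 27−1 = 26
i=4: 26 = 2·9 + 8 (b=9); 9→10: 2·10 + 8 = 28; 28−1 = 27
i=5: 27 = 2·10 + 7 (b=10); 10→11: 2·11 + 7 = 29; 29−1 = 28
i=6: 28 = 2·11 + 6 (b=11); 11→12: 2·12 + 6 = 30; 30−1 = 29
i=7: 29 = 2·12 + 5 (b=12); 12→13: 2·13 + 5 = 31; 31−1 = 30

32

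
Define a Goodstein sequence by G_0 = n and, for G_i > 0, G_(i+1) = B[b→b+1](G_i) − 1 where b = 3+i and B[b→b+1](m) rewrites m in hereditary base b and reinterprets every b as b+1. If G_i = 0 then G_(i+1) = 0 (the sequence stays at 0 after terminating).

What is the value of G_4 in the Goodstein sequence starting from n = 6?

7

6 —HB3→ 2·3 —bump→ 2·4 = 8 —(−1)→ 7
7 —HB4→ 4 + 3 —bump→ 5 + 3 = 8 —(−1)→ 7
7 —HB5→ 5 + 2 —bump→ 6 + 2 = 8 —(−1)→ 7
7 —HB6→ 6 + 1 —bump→ 7 + 1 = 8 —(−1)→ 7
7 —HB7→ 7 —bump→ 8 = 8 —(−1)→ 7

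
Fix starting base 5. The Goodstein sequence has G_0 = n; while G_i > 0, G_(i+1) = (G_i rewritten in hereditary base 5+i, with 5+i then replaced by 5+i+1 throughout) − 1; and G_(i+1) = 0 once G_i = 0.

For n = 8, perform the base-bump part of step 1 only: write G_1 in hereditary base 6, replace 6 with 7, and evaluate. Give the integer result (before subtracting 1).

9

8 —HB5→ 5 + 3 —bump→ 6 + 3 = 9 —(−1)→ 8
8 —HB6→ 6 + 2 —bump→ 7 + 2 = 9 —(−1)→ 8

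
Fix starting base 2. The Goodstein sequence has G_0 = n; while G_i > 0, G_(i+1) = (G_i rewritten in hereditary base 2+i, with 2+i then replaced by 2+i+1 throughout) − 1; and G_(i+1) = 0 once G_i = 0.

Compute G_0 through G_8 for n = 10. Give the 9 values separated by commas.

step 0: 10 = 2^(2 + 1) + 2; sub 3 for 2: 3^(3 + 1) + 3; = 84; G_1 = 84−1 = 83
step 1: 83 = 3^(3 + 1) + 2; sub 4 for 3: 4^(4 + 1) + 2; = 1026; G_2 = 1026−1 = 1025
step 2: 1025 = 4^(4 + 1) + 1; sub 5 for 4: 5^(5 + 1) + 1; = 15626; G_3 = 15626−1 = 15625
step 3: 15625 = 5^(5 + 1); sub 6 for 5: 6^(6 + 1); = 279936; G_4 = 279936−1 = 279935
step 4: 279935 = 5·6^6 + 5·6^5 + 5·6^4 + 5·6^3 + 5·6^2 + 5·6 + 5; sub 7 for 6: 5·7^7 + 5·7^5 + 5·7^4 + 5·7^3 + 5·7^2 + 5·7 + 5; = 4215755; G_5 = 4215755−1 = 4215754
step 5: 4215754 = 5·7^7 + 5·7^5 + 5·7^4 + 5·7^3 + 5·7^2 + 5·7 + 4; sub 8 for 7: 5·8^8 + 5·8^5 + 5·8^4 + 5·8^3 + 5·8^2 + 5·8 + 4; = 84073324; G_6 = 84073324−1 = 84073323
step 6: 84073323 = 5·8^8 + 5·8^5 + 5·8^4 + 5·8^3 + 5·8^2 + 5·8 + 3; sub 9 for 8: 5·9^9 + 5·9^5 + 5·9^4 + 5·9^3 + 5·9^2 + 5·9 + 3; = 1937434593; G_7 = 1937434593−1 = 1937434592
step 7: 1937434592 = 5·9^9 + 5·9^5 + 5·9^4 + 5·9^3 + 5·9^2 + 5·9 + 2; sub 10 for 9: 5·10^10 + 5·10^5 + 5·10^4 + 5·10^3 + 5·10^2 + 5·10 + 2; = 50000555552; G_8 = 50000555552−1 = 50000555551

10, 83, 1025, 15625, 279935, 4215754, 84073323, 1937434592, 50000555551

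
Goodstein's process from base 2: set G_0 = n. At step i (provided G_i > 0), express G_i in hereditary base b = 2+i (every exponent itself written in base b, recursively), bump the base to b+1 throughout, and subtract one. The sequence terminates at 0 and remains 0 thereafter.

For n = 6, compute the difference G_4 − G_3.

base 2: 6 = 2^2 + 2; at 3: 3^3 + 3 = 30; next = 29
base 3: 29 = 3^3 + 2; at 4: 4^4 + 2 = 258; next = 257
base 4: 257 = 4^4 + 1; at 5: 5^5 + 1 = 3126; next = 3125
base 5: 3125 = 5^5; at 6: 6^6 = 46656; next = 46655

43530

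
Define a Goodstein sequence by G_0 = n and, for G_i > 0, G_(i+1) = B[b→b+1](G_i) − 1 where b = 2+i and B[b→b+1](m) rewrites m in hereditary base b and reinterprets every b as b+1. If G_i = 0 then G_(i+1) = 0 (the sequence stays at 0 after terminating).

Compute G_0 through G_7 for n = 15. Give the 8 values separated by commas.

i=0: 15 = 2^(2 + 1) + 2^2 + 2 + 1 (b=2); 2→3: 3^(3 + 1) + 3^3 + 3 + 1 = 112; 112−1 = 111
i=1: 111 = 3^(3 + 1) + 3^3 + 3 (b=3); 3→4: 4^(4 + 1) + 4^4 + 4 = 1284; 1284−1 = 1283
i=2: 1283 = 4^(4 + 1) + 4^4 + 3 (b=4); 4→5: 5^(5 + 1) + 5^5 + 3 = 18753; 18753−1 = 18752
i=3: 18752 = 5^(5 + 1) + 5^5 + 2 (b=5); 5→6: 6^(6 + 1) + 6^6 + 2 = 326594; 326594−1 = 326593
i=4: 326593 = 6^(6 + 1) + 6^6 + 1 (b=6); 6→7: 7^(7 + 1) + 7^7 + 1 = 6588345; 6588345−1 = 6588344
i=5: 6588344 = 7^(7 + 1) + 7^7 (b=7); 7→8: 8^(8 + 1) + 8^8 = 150994944; 150994944−1 = 150994943
i=6: 150994943 = 8^(8 + 1) + 7·8^7 + 7·8^6 + 7·8^5 + 7·8^4 + 7·8^3 + 7·8^2 + 7·8 + 7 (b=8); 8→9: 9^(9 + 1) + 7·9^7 + 7·9^6 + 7·9^5 + 7·9^4 + 7·9^3 + 7·9^2 + 7·9 + 7 = 3524450281; 3524450281−1 = 3524450280

15, 111, 1283, 18752, 326593, 6588344, 150994943, 3524450280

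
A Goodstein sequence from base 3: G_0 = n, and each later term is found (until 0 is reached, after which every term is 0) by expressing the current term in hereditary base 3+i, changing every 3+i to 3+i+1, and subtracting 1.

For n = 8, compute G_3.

11

base 3: 8 = 2·3 + 2; at 4: 2·4 + 2 = 10; next = 9
base 4: 9 = 2·4 + 1; at 5: 2·5 + 1 = 11; next = 10
base 5: 10 = 2·5; at 6: 2·6 = 12; next = 11
base 6: 11 = 6 + 5; at 7: 7 + 5 = 12; next = 11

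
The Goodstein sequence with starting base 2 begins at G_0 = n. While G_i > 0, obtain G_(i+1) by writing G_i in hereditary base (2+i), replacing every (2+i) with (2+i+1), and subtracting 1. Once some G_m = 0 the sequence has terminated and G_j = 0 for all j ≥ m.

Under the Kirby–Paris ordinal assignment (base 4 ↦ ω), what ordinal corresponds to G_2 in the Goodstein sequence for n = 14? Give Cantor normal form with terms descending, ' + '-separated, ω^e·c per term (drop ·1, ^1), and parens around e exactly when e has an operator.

G_0 = 14. HB_2(14) = 2^(2 + 1) + 2^2 + 2. Bump = 111. G_1 = 110.
G_1 = 110. HB_3(110) = 3^(3 + 1) + 3^3 + 2. Bump = 1282. G_2 = 1281.
G_2 = 1281. HB_4(1281) = 4^(4 + 1) + 4^4 + 1. Bump = 18751. G_3 = 18750.

ω^(ω + 1) + ω^ω + 1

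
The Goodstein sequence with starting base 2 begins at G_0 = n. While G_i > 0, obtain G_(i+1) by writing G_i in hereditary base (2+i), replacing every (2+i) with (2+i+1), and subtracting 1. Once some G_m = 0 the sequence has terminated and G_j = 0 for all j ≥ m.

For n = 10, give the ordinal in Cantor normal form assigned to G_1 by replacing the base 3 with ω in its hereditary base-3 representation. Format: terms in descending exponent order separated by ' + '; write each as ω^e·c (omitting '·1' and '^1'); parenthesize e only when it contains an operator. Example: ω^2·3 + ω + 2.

G_0 = 10. HB_2(10) = 2^(2 + 1) + 2. Bump = 84. G_1 = 83.
G_1 = 83. HB_3(83) = 3^(3 + 1) + 2. Bump = 1026. G_2 = 1025.

ω^(ω + 1) + 2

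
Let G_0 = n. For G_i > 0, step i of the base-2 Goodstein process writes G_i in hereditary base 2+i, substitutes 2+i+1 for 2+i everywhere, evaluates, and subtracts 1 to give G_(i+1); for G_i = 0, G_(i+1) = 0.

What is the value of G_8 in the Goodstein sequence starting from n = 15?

100077777775

[0] 15 ≡ 2^(2 + 1) + 2^2 + 2 + 1 (base 2). Lift 3: 112. −1: 111.
[1] 111 ≡ 3^(3 + 1) + 3^3 + 3 (base 3). Lift 4: 1284. −1: 1283.
[2] 1283 ≡ 4^(4 + 1) + 4^4 + 3 (base 4). Lift 5: 18753. −1: 18752.
[3] 18752 ≡ 5^(5 + 1) + 5^5 + 2 (base 5). Lift 6: 326594. −1: 326593.
[4] 326593 ≡ 6^(6 + 1) + 6^6 + 1 (base 6). Lift 7: 6588345. −1: 6588344.
[5] 6588344 ≡ 7^(7 + 1) + 7^7 (base 7). Lift 8: 150994944. −1: 150994943.
[6] 150994943 ≡ 8^(8 + 1) + 7·8^7 + 7·8^6 + 7·8^5 + 7·8^4 + 7·8^3 + 7·8^2 + 7·8 + 7 (base 8). Lift 9: 3524450281. −1: 3524450280.
[7] 3524450280 ≡ 9^(9 + 1) + 7·9^7 + 7·9^6 + 7·9^5 + 7·9^4 + 7·9^3 + 7·9^2 + 7·9 + 6 (base 9). Lift 10: 100077777776. −1: 100077777775.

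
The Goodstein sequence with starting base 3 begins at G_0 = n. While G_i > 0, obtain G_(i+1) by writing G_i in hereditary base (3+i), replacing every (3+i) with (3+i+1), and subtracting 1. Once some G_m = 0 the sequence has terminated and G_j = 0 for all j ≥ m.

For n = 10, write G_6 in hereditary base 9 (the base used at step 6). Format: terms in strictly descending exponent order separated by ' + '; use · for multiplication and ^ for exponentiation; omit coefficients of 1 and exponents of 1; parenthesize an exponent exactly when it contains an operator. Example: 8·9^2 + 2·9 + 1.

step 0: 10 = 3^2 + 1; sub 4 for 3: 4^2 + 1; = 17; G_1 = 17−1 = 16
step 1: 16 = 4^2; sub 5 for 4: 5^2; = 25; G_2 = 25−1 = 24
step 2: 24 = 4·5 + 4; sub 6 for 5: 4·6 + 4; = 28; G_3 = 28−1 = 27
step 3: 27 = 4·6 + 3; sub 7 for 6: 4·7 + 3; = 31; G_4 = 31−1 = 30
step 4: 30 = 4·7 + 2; sub 8 for 7: 4·8 + 2; = 34; G_5 = 34−1 = 33
step 5: 33 = 4·8 + 1; sub 9 for 8: 4·9 + 1; = 37; G_6 = 37−1 = 36
step 6: 36 = 4·9; sub 10 for 9: 4·10; = 40; G_7 = 40−1 = 39

4·9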